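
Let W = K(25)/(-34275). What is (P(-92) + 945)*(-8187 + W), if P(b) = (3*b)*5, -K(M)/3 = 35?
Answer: 1627534056/457 ≈ 3.5613e+6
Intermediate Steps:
K(M) = -105 (K(M) = -3*35 = -105)
W = 7/2285 (W = -105/(-34275) = -105*(-1/34275) = 7/2285 ≈ 0.0030635)
P(b) = 15*b
(P(-92) + 945)*(-8187 + W) = (15*(-92) + 945)*(-8187 + 7/2285) = (-1380 + 945)*(-18707288/2285) = -435*(-18707288/2285) = 1627534056/457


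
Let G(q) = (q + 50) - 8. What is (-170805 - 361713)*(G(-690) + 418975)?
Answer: -222766657386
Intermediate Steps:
G(q) = 42 + q (G(q) = (50 + q) - 8 = 42 + q)
(-170805 - 361713)*(G(-690) + 418975) = (-170805 - 361713)*((42 - 690) + 418975) = -532518*(-648 + 418975) = -532518*418327 = -222766657386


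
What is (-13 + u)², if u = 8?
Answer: 25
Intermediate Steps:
(-13 + u)² = (-13 + 8)² = (-5)² = 25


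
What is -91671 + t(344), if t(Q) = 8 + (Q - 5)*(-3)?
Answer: -92680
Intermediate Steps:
t(Q) = 23 - 3*Q (t(Q) = 8 + (-5 + Q)*(-3) = 8 + (15 - 3*Q) = 23 - 3*Q)
-91671 + t(344) = -91671 + (23 - 3*344) = -91671 + (23 - 1032) = -91671 - 1009 = -92680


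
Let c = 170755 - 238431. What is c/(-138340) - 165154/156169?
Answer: -3069627779/5401104865 ≈ -0.56833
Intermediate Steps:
c = -67676
c/(-138340) - 165154/156169 = -67676/(-138340) - 165154/156169 = -67676*(-1/138340) - 165154*1/156169 = 16919/34585 - 165154/156169 = -3069627779/5401104865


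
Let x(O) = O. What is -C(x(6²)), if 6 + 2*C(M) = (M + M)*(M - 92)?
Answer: 2019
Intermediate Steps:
C(M) = -3 + M*(-92 + M) (C(M) = -3 + ((M + M)*(M - 92))/2 = -3 + ((2*M)*(-92 + M))/2 = -3 + (2*M*(-92 + M))/2 = -3 + M*(-92 + M))
-C(x(6²)) = -(-3 + (6²)² - 92*6²) = -(-3 + 36² - 92*36) = -(-3 + 1296 - 3312) = -1*(-2019) = 2019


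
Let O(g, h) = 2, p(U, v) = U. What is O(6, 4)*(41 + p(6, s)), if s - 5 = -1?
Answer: 94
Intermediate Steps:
s = 4 (s = 5 - 1 = 4)
O(6, 4)*(41 + p(6, s)) = 2*(41 + 6) = 2*47 = 94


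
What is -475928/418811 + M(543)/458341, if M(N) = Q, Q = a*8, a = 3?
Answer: -218127263984/191958252551 ≈ -1.1363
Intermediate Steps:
Q = 24 (Q = 3*8 = 24)
M(N) = 24
-475928/418811 + M(543)/458341 = -475928/418811 + 24/458341 = -218127263984/191958252551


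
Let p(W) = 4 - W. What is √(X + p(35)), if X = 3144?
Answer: √3113 ≈ 55.794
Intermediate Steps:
√(X + p(35)) = √(3144 + (4 - 1*35)) = √(3144 + (4 - 35)) = √(3144 - 31) = √3113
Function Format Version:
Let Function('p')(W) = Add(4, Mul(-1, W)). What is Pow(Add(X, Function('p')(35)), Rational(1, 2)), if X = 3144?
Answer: Pow(3113, Rational(1, 2)) ≈ 55.794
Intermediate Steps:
Pow(Add(X, Function('p')(35)), Rational(1, 2)) = Pow(Add(3144, Add(4, Mul(-1, 35))), Rational(1, 2)) = Pow(Add(3144, Add(4, -35)), Rational(1, 2)) = Pow(Add(3144, -31), Rational(1, 2)) = Pow(3113, Rational(1, 2))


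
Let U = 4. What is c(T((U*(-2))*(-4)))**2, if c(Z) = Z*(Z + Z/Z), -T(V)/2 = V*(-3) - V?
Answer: 4328587264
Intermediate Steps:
T(V) = 8*V (T(V) = -2*(V*(-3) - V) = -2*(-3*V - V) = -(-8)*V = 8*V)
c(Z) = Z*(1 + Z) (c(Z) = Z*(Z + 1) = Z*(1 + Z))
c(T((U*(-2))*(-4)))**2 = ((8*((4*(-2))*(-4)))*(1 + 8*((4*(-2))*(-4))))**2 = ((8*(-8*(-4)))*(1 + 8*(-8*(-4))))**2 = ((8*32)*(1 + 8*32))**2 = (256*(1 + 256))**2 = (256*257)**2 = 65792**2 = 4328587264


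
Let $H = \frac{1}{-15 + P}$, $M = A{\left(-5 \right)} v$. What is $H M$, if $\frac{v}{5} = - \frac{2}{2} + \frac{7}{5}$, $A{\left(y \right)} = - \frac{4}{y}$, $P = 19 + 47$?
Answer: $\frac{8}{255} \approx 0.031373$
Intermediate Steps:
$P = 66$
$v = 2$ ($v = 5 \left(- \frac{2}{2} + \frac{7}{5}\right) = 5 \left(\left(-2\right) \frac{1}{2} + 7 \cdot \frac{1}{5}\right) = 5 \left(-1 + \frac{7}{5}\right) = 5 \cdot \frac{2}{5} = 2$)
$M = \frac{8}{5}$ ($M = - \frac{4}{-5} \cdot 2 = \left(-4\right) \left(- \frac{1}{5}\right) 2 = \frac{4}{5} \cdot 2 = \frac{8}{5} \approx 1.6$)
$H = \frac{1}{51}$ ($H = \frac{1}{-15 + 66} = \frac{1}{51} \approx 0.019608$)
$H M = \frac{1}{51} \cdot \frac{8}{5} = \frac{8}{255}$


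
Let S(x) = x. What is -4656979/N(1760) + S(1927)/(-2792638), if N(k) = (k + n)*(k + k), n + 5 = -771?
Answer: -6505965515981/4836402193920 ≈ -1.3452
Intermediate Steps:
n = -776 (n = -5 - 771 = -776)
N(k) = 2*k*(-776 + k) (N(k) = (k - 776)*(k + k) = (-776 + k)*(2*k) = 2*k*(-776 + k))
-4656979/N(1760) + S(1927)/(-2792638) = -4656979*1/(3520*(-776 + 1760)) + 1927/(-2792638) = -4656979/(2*1760*984) + 1927*(-1/2792638) = -4656979/3463680 - 1927/2792638 = -6505965515981/4836402193920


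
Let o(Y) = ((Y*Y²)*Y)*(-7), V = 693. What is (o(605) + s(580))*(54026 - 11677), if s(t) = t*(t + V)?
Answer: -39715712332216215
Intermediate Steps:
s(t) = t*(693 + t) (s(t) = t*(t + 693) = t*(693 + t))
o(Y) = -7*Y⁴ (o(Y) = (Y³*Y)*(-7) = Y⁴*(-7) = -7*Y⁴)
(o(605) + s(580))*(54026 - 11677) = (-7*605⁴ + 580*(693 + 580))*(54026 - 11677) = (-7*133974300625 + 580*1273)*42349 = (-937820104375 + 738340)*42349 = -937819366035*42349 = -39715712332216215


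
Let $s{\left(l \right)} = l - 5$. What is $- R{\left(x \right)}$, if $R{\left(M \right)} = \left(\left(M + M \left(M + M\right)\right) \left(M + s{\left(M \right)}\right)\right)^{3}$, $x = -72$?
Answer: $3610475538448356864$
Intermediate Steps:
$s{\left(l \right)} = -5 + l$
$R{\left(M \right)} = \left(-5 + 2 M\right)^{3} \left(M + 2 M^{2}\right)^{3}$ ($R{\left(M \right)} = \left(\left(M + M \left(M + M\right)\right) \left(M + \left(-5 + M\right)\right)\right)^{3} = \left(\left(M + M 2 M\right) \left(-5 + 2 M\right)\right)^{3} = \left(\left(M + 2 M^{2}\right) \left(-5 + 2 M\right)\right)^{3} = \left(\left(-5 + 2 M\right) \left(M + 2 M^{2}\right)\right)^{3} = \left(-5 + 2 M\right)^{3} \left(M + 2 M^{2}\right)^{3}$)
$- R{\left(x \right)} = - \left(-72\right)^{3} \left(1 + 2 \left(-72\right)\right)^{3} \left(-5 + 2 \left(-72\right)\right)^{3} = - \left(-373248\right) \left(1 - 144\right)^{3} \left(-5 - 144\right)^{3} = - \left(-373248\right) \left(-143\right)^{3} \left(-149\right)^{3} = - \left(-373248\right) \left(-2924207\right) \left(-3307949\right) = \left(-1\right) \left(-3610475538448356864\right) = 3610475538448356864$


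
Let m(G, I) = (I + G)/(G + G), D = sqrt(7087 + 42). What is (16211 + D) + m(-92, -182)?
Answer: 1491549/92 + sqrt(7129) ≈ 16297.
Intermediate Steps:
D = sqrt(7129) ≈ 84.433
m(G, I) = (G + I)/(2*G) (m(G, I) = (G + I)/((2*G)) = (G + I)*(1/(2*G)) = (G + I)/(2*G))
(16211 + D) + m(-92, -182) = (16211 + sqrt(7129)) + (1/2)*(-92 - 182)/(-92) = (16211 + sqrt(7129)) + (1/2)*(-1/92)*(-274) = (16211 + sqrt(7129)) + 137/92 = 1491549/92 + sqrt(7129)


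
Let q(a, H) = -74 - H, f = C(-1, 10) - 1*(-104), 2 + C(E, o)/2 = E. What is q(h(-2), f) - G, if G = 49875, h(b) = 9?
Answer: -50047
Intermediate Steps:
C(E, o) = -4 + 2*E
f = 98 (f = (-4 + 2*(-1)) - 1*(-104) = (-4 - 2) + 104 = -6 + 104 = 98)
q(h(-2), f) - G = (-74 - 1*98) - 1*49875 = (-74 - 98) - 49875 = -172 - 49875 = -50047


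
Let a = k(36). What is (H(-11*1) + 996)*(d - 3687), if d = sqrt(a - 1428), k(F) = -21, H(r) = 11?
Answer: -3712809 + 3021*I*sqrt(161) ≈ -3.7128e+6 + 38332.0*I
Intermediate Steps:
a = -21
d = 3*I*sqrt(161) (d = sqrt(-21 - 1428) = sqrt(-1449) = 3*I*sqrt(161) ≈ 38.066*I)
(H(-11*1) + 996)*(d - 3687) = (11 + 996)*(3*I*sqrt(161) - 3687) = 1007*(-3687 + 3*I*sqrt(161)) = -3712809 + 3021*I*sqrt(161)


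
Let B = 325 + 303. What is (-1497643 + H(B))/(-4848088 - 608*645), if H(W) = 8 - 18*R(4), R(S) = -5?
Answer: 1497545/5240248 ≈ 0.28578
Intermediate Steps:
B = 628
H(W) = 98 (H(W) = 8 - 18*(-5) = 8 + 90 = 98)
(-1497643 + H(B))/(-4848088 - 608*645) = (-1497643 + 98)/(-4848088 - 608*645) = -1497545/(-4848088 - 392160) = -1497545/(-5240248) = -1497545*(-1/5240248) = 1497545/5240248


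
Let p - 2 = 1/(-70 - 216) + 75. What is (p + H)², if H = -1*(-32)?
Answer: 971755929/81796 ≈ 11880.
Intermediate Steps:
H = 32
p = 22021/286 (p = 2 + (1/(-70 - 216) + 75) = 2 + (1/(-286) + 75) = 2 + (-1/286 + 75) = 2 + 21449/286 = 22021/286 ≈ 76.996)
(p + H)² = (22021/286 + 32)² = (31173/286)² = 971755929/81796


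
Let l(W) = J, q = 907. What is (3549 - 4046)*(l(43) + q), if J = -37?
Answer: -432390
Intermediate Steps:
l(W) = -37
(3549 - 4046)*(l(43) + q) = (3549 - 4046)*(-37 + 907) = -497*870 = -432390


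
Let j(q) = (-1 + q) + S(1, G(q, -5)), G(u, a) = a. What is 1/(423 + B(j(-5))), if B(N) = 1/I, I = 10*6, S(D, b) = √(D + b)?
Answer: 60/25381 ≈ 0.0023640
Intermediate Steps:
I = 60
j(q) = -1 + q + 2*I (j(q) = (-1 + q) + √(1 - 5) = (-1 + q) + √(-4) = (-1 + q) + 2*I = -1 + q + 2*I)
B(N) = 1/60
1/(423 + B(j(-5))) = 1/(423 + 1/60) = 1/(25381/60) = 60/25381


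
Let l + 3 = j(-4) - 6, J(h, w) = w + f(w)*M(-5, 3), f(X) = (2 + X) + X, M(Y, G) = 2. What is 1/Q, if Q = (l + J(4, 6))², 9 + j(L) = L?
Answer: 1/144 ≈ 0.0069444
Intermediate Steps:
j(L) = -9 + L
f(X) = 2 + 2*X
J(h, w) = 4 + 5*w (J(h, w) = w + (2 + 2*w)*2 = w + (4 + 4*w) = 4 + 5*w)
l = -22 (l = -3 + ((-9 - 4) - 6) = -3 + (-13 - 6) = -3 - 19 = -22)
Q = 144 (Q = (-22 + (4 + 5*6))² = (-22 + (4 + 30))² = (-22 + 34)² = 12² = 144)
1/Q = 1/144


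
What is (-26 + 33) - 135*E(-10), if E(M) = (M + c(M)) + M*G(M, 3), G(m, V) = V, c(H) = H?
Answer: 6757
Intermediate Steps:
E(M) = 5*M (E(M) = (M + M) + M*3 = 2*M + 3*M = 5*M)
(-26 + 33) - 135*E(-10) = (-26 + 33) - 675*(-10) = 7 - 135*(-50) = 7 + 6750 = 6757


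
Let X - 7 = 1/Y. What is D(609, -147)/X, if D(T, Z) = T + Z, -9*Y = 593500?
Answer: 24927000/377681 ≈ 66.000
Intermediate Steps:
Y = -593500/9 (Y = -1/9*593500 = -593500/9 ≈ -65945.)
X = 4154491/593500 (X = 7 + 1/(-593500/9) = 7 - 9/593500 = 4154491/593500 ≈ 7.0000)
D(609, -147)/X = (609 - 147)/(4154491/593500) = 462*(593500/4154491) = 24927000/377681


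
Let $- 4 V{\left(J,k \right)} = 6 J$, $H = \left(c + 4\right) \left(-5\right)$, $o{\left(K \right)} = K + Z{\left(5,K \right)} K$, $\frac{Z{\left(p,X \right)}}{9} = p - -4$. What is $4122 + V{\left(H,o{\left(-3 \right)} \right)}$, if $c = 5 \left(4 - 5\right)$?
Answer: $\frac{8229}{2} \approx 4114.5$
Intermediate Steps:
$Z{\left(p,X \right)} = 36 + 9 p$ ($Z{\left(p,X \right)} = 9 \left(p - -4\right) = 9 \left(p + 4\right) = 9 \left(4 + p\right) = 36 + 9 p$)
$o{\left(K \right)} = 82 K$ ($o{\left(K \right)} = K + \left(36 + 9 \cdot 5\right) K = K + \left(36 + 45\right) K = K + 81 K = 82 K$)
$c = -5$ ($c = 5 \left(-1\right) = -5$)
$H = 5$ ($H = \left(-5 + 4\right) \left(-5\right) = \left(-1\right) \left(-5\right) = 5$)
$V{\left(J,k \right)} = - \frac{3 J}{2}$ ($V{\left(J,k \right)} = - \frac{6 J}{4} = - \frac{3 J}{2}$)
$4122 + V{\left(H,o{\left(-3 \right)} \right)} = 4122 - \frac{15}{2} = \frac{8229}{2}$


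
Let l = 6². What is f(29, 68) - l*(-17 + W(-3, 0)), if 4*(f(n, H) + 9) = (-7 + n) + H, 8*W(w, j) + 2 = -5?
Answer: 657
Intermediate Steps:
l = 36
W(w, j) = -7/8 (W(w, j) = -¼ + (⅛)*(-5) = -¼ - 5/8 = -7/8)
f(n, H) = -43/4 + H/4 + n/4 (f(n, H) = -9 + ((-7 + n) + H)/4 = -9 + (-7 + H + n)/4 = -9 + (-7/4 + H/4 + n/4) = -43/4 + H/4 + n/4)
f(29, 68) - l*(-17 + W(-3, 0)) = (-43/4 + (¼)*68 + (¼)*29) - 36*(-17 - 7/8) = (-43/4 + 17 + 29/4) - 36*(-143)/8 = 27/2 - 1*(-1287/2) = 27/2 + 1287/2 = 657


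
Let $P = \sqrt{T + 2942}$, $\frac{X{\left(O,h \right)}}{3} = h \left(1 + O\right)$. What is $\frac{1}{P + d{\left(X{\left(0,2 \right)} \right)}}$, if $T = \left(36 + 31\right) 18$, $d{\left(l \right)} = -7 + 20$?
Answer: $- \frac{13}{3979} + \frac{2 \sqrt{1037}}{3979} \approx 0.012919$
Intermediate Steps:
$X{\left(O,h \right)} = 3 h \left(1 + O\right)$
$d{\left(l \right)} = 13$
$T = 1206$ ($T = 67 \cdot 18 = 1206$)
$P = 2 \sqrt{1037}$ ($P = \sqrt{1206 + 2942} = \sqrt{4148} = 2 \sqrt{1037} \approx 64.405$)
$\frac{1}{P + d{\left(X{\left(0,2 \right)} \right)}} = \frac{1}{2 \sqrt{1037} + 13} = \frac{1}{13 + 2 \sqrt{1037}}$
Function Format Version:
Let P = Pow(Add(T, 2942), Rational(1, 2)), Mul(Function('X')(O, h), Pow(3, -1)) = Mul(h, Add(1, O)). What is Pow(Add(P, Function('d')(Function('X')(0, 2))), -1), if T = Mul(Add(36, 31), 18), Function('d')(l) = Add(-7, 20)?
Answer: Add(Rational(-13, 3979), Mul(Rational(2, 3979), Pow(1037, Rational(1, 2)))) ≈ 0.012919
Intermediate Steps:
Function('X')(O, h) = Mul(3, h, Add(1, O)) (Function('X')(O, h) = Mul(3, Mul(h, Add(1, O))) = Mul(3, h, Add(1, O)))
Function('d')(l) = 13
T = 1206 (T = Mul(67, 18) = 1206)
P = Mul(2, Pow(1037, Rational(1, 2))) (P = Pow(Add(1206, 2942), Rational(1, 2)) = Pow(4148, Rational(1, 2)) = Mul(2, Pow(1037, Rational(1, 2))) ≈ 64.405)
Pow(Add(P, Function('d')(Function('X')(0, 2))), -1) = Pow(Add(Mul(2, Pow(1037, Rational(1, 2))), 13), -1) = Pow(Add(13, Mul(2, Pow(1037, Rational(1, 2)))), -1)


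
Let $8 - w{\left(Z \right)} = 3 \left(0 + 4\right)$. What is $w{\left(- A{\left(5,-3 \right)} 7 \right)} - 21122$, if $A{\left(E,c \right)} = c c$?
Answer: $-21126$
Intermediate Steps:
$A{\left(E,c \right)} = c^{2}$
$w{\left(Z \right)} = -4$ ($w{\left(Z \right)} = 8 - 3 \left(0 + 4\right) = 8 - 3 \cdot 4 = 8 - 12 = -4$)
$w{\left(- A{\left(5,-3 \right)} 7 \right)} - 21122 = -4 - 21122 = -21126$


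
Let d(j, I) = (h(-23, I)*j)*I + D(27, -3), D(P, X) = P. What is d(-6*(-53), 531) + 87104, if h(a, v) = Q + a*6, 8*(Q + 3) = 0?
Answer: -23721847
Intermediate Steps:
Q = -3 (Q = -3 + (⅛)*0 = -3 + 0 = -3)
h(a, v) = -3 + 6*a (h(a, v) = -3 + a*6 = -3 + 6*a)
d(j, I) = 27 - 141*I*j (d(j, I) = ((-3 + 6*(-23))*j)*I + 27 = ((-3 - 138)*j)*I + 27 = (-141*j)*I + 27 = -141*I*j + 27 = 27 - 141*I*j)
d(-6*(-53), 531) + 87104 = (27 - 141*531*(-6*(-53))) + 87104 = (27 - 141*531*318) + 87104 = (27 - 23808978) + 87104 = -23808951 + 87104 = -23721847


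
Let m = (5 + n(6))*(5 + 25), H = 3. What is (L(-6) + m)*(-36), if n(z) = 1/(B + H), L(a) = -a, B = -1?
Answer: -6156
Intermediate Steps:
n(z) = 1/2 (n(z) = 1/(-1 + 3) = 1/2)
m = 165 (m = (5 + 1/2)*(5 + 25) = (11/2)*30 = 165)
(L(-6) + m)*(-36) = (-1*(-6) + 165)*(-36) = (6 + 165)*(-36) = 171*(-36) = -6156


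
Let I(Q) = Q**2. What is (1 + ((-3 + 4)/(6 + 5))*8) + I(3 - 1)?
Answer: 63/11 ≈ 5.7273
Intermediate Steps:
(1 + ((-3 + 4)/(6 + 5))*8) + I(3 - 1) = (1 + ((-3 + 4)/(6 + 5))*8) + (3 - 1)**2 = (1 + (1/11)*8) + 2**2 = (1 + (1*(1/11))*8) + 4 = (1 + (1/11)*8) + 4 = (1 + 8/11) + 4 = 19/11 + 4 = 63/11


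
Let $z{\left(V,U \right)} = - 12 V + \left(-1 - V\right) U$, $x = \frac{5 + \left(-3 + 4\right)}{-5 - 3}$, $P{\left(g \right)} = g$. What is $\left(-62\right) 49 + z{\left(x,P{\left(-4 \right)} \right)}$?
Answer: $-3028$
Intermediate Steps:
$x = - \frac{3}{4}$ ($x = \frac{5 + 1}{-8} = 6 \left(- \frac{1}{8}\right) = - \frac{3}{4} \approx -0.75$)
$z{\left(V,U \right)} = - 12 V + U \left(-1 - V\right)$
$\left(-62\right) 49 + z{\left(x,P{\left(-4 \right)} \right)} = \left(-62\right) 49 - \left(-13 + 3\right) = -3038 + \left(4 + 9 - 3\right) = -3038 + 10 = -3028$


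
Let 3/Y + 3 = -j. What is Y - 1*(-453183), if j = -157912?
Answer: 71561674350/157909 ≈ 4.5318e+5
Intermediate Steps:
Y = 3/157909 (Y = 3/(-3 - 1*(-157912)) = 3/(-3 + 157912) = 3/157909 ≈ 1.8998e-5)
Y - 1*(-453183) = 3/157909 - 1*(-453183) = 3/157909 + 453183 = 71561674350/157909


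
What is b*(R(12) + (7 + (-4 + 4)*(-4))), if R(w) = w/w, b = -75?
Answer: -600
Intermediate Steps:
R(w) = 1
b*(R(12) + (7 + (-4 + 4)*(-4))) = -75*(1 + (7 + (-4 + 4)*(-4))) = -75*(1 + (7 + 0*(-4))) = -75*(1 + (7 + 0)) = -75*(1 + 7) = -75*8 = -600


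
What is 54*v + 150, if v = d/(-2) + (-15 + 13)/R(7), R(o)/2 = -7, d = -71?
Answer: 14523/7 ≈ 2074.7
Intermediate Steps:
R(o) = -14 (R(o) = 2*(-7) = -14)
v = 499/14 (v = -71/(-2) + (-15 + 13)/(-14) = -71*(-½) - 2*(-1/14) = 71/2 + ⅐ = 499/14 ≈ 35.643)
54*v + 150 = 54*(499/14) + 150 = 13473/7 + 150 = 14523/7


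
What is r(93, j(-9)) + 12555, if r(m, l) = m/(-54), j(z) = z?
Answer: 225959/18 ≈ 12553.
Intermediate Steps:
r(m, l) = -m/54 (r(m, l) = m*(-1/54) = -m/54)
r(93, j(-9)) + 12555 = -1/54*93 + 12555 = -31/18 + 12555 = 225959/18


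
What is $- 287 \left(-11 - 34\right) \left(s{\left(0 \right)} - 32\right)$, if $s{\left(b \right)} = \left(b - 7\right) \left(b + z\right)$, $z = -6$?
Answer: $129150$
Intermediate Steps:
$s{\left(b \right)} = \left(-7 + b\right) \left(-6 + b\right)$ ($s{\left(b \right)} = \left(b - 7\right) \left(b - 6\right) = \left(-7 + b\right) \left(-6 + b\right)$)
$- 287 \left(-11 - 34\right) \left(s{\left(0 \right)} - 32\right) = - 287 \left(-11 - 34\right) \left(\left(42 + 0^{2} - 0\right) - 32\right) = - 287 \left(- 45 \left(\left(42 + 0 + 0\right) - 32\right)\right) = - 287 \left(- 45 \left(42 - 32\right)\right) = - 287 \left(\left(-45\right) 10\right) = \left(-287\right) \left(-450\right) = 129150$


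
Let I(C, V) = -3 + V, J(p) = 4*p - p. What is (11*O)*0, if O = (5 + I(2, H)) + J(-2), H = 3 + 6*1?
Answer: 0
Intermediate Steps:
H = 9 (H = 3 + 6 = 9)
J(p) = 3*p
O = 5 (O = (5 + (-3 + 9)) + 3*(-2) = (5 + 6) - 6 = 11 - 6 = 5)
(11*O)*0 = (11*5)*0 = 55*0 = 0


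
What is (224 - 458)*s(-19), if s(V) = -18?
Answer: 4212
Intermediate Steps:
(224 - 458)*s(-19) = (224 - 458)*(-18) = -234*(-18) = 4212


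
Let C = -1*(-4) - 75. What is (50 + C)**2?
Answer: 441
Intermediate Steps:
C = -71 (C = 4 - 75 = -71)
(50 + C)**2 = (50 - 71)**2 = (-21)**2 = 441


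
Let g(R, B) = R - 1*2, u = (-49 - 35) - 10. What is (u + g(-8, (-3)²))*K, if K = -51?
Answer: 5304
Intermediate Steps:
u = -94 (u = -84 - 10 = -94)
g(R, B) = -2 + R (g(R, B) = R - 2 = -2 + R)
(u + g(-8, (-3)²))*K = (-94 + (-2 - 8))*(-51) = (-94 - 10)*(-51) = -104*(-51) = 5304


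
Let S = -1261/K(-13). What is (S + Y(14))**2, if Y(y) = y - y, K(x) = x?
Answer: 9409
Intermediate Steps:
Y(y) = 0
S = 97 (S = -1261/(-13) = -1261*(-1/13) = 97)
(S + Y(14))**2 = (97 + 0)**2 = 97**2 = 9409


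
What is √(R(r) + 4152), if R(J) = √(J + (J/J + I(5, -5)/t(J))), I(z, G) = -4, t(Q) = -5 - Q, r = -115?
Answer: 2*√(3139950 + 770*I*√110)/55 ≈ 64.436 + 0.082863*I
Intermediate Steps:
R(J) = √(1 + J - 4/(-5 - J)) (R(J) = √(J + (J/J - 4/(-5 - J))) = √(J + (1 - 4/(-5 - J))) = √(1 + J - 4/(-5 - J)))
√(R(r) + 4152) = √(√((4 + (1 - 115)*(5 - 115))/(5 - 115)) + 4152) = √(√((4 - 114*(-110))/(-110)) + 4152) = √(√(-(4 + 12540)/110) + 4152) = √(√(-1/110*12544) + 4152) = √(√(-6272/55) + 4152) = √(56*I*√110/55 + 4152) = √(4152 + 56*I*√110/55)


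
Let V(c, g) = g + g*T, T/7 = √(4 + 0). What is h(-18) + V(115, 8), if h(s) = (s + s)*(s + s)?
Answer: 1416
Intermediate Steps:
h(s) = 4*s² (h(s) = (2*s)*(2*s) = 4*s²)
T = 14 (T = 7*√(4 + 0) = 7*√4 = 7*2 = 14)
V(c, g) = 15*g (V(c, g) = g + g*14 = g + 14*g = 15*g)
h(-18) + V(115, 8) = 4*(-18)² + 15*8 = 4*324 + 120 = 1296 + 120 = 1416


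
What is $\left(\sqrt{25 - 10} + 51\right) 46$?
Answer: $2346 + 46 \sqrt{15} \approx 2524.2$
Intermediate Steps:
$\left(\sqrt{25 - 10} + 51\right) 46 = \left(\sqrt{15} + 51\right) 46 = \left(51 + \sqrt{15}\right) 46 = 2346 + 46 \sqrt{15}$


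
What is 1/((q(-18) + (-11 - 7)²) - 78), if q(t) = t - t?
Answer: 1/246 ≈ 0.0040650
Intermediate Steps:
q(t) = 0
1/((q(-18) + (-11 - 7)²) - 78) = 1/((0 + (-11 - 7)²) - 78) = 1/((0 + (-18)²) - 78) = 1/((0 + 324) - 78) = 1/(324 - 78) = 1/246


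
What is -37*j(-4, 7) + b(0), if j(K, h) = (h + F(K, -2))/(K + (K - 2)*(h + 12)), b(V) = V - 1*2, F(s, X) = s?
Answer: -125/118 ≈ -1.0593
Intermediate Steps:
b(V) = -2 + V (b(V) = V - 2 = -2 + V)
j(K, h) = (K + h)/(K + (-2 + K)*(12 + h)) (j(K, h) = (h + K)/(K + (K - 2)*(h + 12)) = (K + h)/(K + (-2 + K)*(12 + h)))
-37*j(-4, 7) + b(0) = -37*(-4 + 7)/(-24 - 2*7 + 13*(-4) - 4*7) + (-2 + 0) = -37*3/(-24 - 14 - 52 - 28) - 2 = -37*3/(-118) - 2 = -(-37)*3/118 - 2 = -37*(-3/118) - 2 = 111/118 - 2 = -125/118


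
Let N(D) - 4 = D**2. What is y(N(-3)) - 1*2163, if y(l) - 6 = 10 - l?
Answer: -2160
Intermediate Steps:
N(D) = 4 + D**2
y(l) = 16 - l (y(l) = 6 + (10 - l) = 16 - l)
y(N(-3)) - 1*2163 = (16 - (4 + (-3)**2)) - 1*2163 = (16 - (4 + 9)) - 2163 = (16 - 1*13) - 2163 = (16 - 13) - 2163 = 3 - 2163 = -2160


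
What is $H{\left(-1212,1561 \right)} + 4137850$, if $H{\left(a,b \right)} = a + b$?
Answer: $4138199$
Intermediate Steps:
$H{\left(-1212,1561 \right)} + 4137850 = \left(-1212 + 1561\right) + 4137850 = 349 + 4137850 = 4138199$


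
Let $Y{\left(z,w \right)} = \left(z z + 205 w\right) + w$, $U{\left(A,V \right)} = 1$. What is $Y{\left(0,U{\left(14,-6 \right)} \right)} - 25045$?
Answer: $-24839$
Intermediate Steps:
$Y{\left(z,w \right)} = z^{2} + 206 w$ ($Y{\left(z,w \right)} = \left(z^{2} + 205 w\right) + w = z^{2} + 206 w$)
$Y{\left(0,U{\left(14,-6 \right)} \right)} - 25045 = \left(0^{2} + 206 \cdot 1\right) - 25045 = \left(0 + 206\right) - 25045 = 206 - 25045 = -24839$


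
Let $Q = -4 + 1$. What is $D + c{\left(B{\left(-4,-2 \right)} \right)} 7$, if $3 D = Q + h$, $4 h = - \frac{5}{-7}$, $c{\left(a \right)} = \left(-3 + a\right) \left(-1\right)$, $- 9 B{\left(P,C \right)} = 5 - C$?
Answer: $\frac{6427}{252} \approx 25.504$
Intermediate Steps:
$B{\left(P,C \right)} = - \frac{5}{9} + \frac{C}{9}$ ($B{\left(P,C \right)} = - \frac{5 - C}{9} = - \frac{5}{9} + \frac{C}{9}$)
$c{\left(a \right)} = 3 - a$
$h = \frac{5}{28}$ ($h = \frac{\left(-5\right) \frac{1}{-7}}{4} = \frac{\left(-5\right) \left(- \frac{1}{7}\right)}{4} = \frac{1}{4} \cdot \frac{5}{7} = \frac{5}{28} \approx 0.17857$)
$Q = -3$
$D = - \frac{79}{84}$ ($D = \frac{-3 + \frac{5}{28}}{3} = \frac{1}{3} \left(- \frac{79}{28}\right) = - \frac{79}{84} \approx -0.94048$)
$D + c{\left(B{\left(-4,-2 \right)} \right)} 7 = - \frac{79}{84} + \left(3 - \left(- \frac{5}{9} + \frac{1}{9} \left(-2\right)\right)\right) 7 = - \frac{79}{84} + \left(3 - \left(- \frac{5}{9} - \frac{2}{9}\right)\right) 7 = - \frac{79}{84} + \left(3 - - \frac{7}{9}\right) 7 = - \frac{79}{84} + \left(3 + \frac{7}{9}\right) 7 = - \frac{79}{84} + \frac{34}{9} \cdot 7 = - \frac{79}{84} + \frac{238}{9} = \frac{6427}{252}$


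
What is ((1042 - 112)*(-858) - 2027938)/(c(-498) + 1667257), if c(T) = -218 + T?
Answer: -2825878/1666541 ≈ -1.6957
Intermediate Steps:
((1042 - 112)*(-858) - 2027938)/(c(-498) + 1667257) = ((1042 - 112)*(-858) - 2027938)/((-218 - 498) + 1667257) = (930*(-858) - 2027938)/(-716 + 1667257) = (-797940 - 2027938)/1666541 = -2825878*1/1666541 = -2825878/1666541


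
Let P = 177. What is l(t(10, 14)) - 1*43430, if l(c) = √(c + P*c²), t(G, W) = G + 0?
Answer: -43430 + √17710 ≈ -43297.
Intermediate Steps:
t(G, W) = G
l(c) = √(c + 177*c²)
l(t(10, 14)) - 1*43430 = √(10*(1 + 177*10)) - 1*43430 = √(10*(1 + 1770)) - 43430 = √(10*1771) - 43430 = √17710 - 43430 = -43430 + √17710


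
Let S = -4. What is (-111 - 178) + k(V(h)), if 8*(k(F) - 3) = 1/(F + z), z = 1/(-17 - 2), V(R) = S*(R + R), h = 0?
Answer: -2307/8 ≈ -288.38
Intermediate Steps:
V(R) = -8*R (V(R) = -4*(R + R) = -8*R)
z = -1/19 (z = 1/(-19) = -1/19 ≈ -0.052632)
k(F) = 3 + 1/(8*(-1/19 + F)) (k(F) = 3 + 1/(8*(F - 1/19)) = 3 + 1/(8*(-1/19 + F)))
(-111 - 178) + k(V(h)) = (-111 - 178) + (-5 + 456*(-8*0))/(8*(-1 + 19*(-8*0))) = -289 + (-5 + 456*0)/(8*(-1 + 19*0)) = -289 + (-5 + 0)/(8*(-1 + 0)) = -289 + (⅛)*(-5)/(-1) = -289 + (⅛)*(-1)*(-5) = -289 + 5/8 = -2307/8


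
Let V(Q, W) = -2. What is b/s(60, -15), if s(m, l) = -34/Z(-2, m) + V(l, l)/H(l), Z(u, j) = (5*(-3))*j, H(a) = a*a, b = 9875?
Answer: 4443750/13 ≈ 3.4183e+5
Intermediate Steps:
H(a) = a²
Z(u, j) = -15*j
s(m, l) = -2/l² + 34/(15*m) (s(m, l) = -34*(-1/(15*m)) - 2/l² = -(-34)/(15*m) - 2/l² = 34/(15*m) - 2/l² = -2/l² + 34/(15*m))
b/s(60, -15) = 9875/(-2/(-15)² + (34/15)/60) = 9875/(-2*1/225 + (34/15)*(1/60)) = 9875/(-2/225 + 17/450) = 9875/(13/450) = 9875*(450/13) = 4443750/13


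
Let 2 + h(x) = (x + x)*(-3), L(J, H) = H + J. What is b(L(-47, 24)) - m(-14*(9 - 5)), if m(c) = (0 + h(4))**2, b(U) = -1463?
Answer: -2139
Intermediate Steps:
h(x) = -2 - 6*x (h(x) = -2 + (x + x)*(-3) = -2 + (2*x)*(-3) = -2 - 6*x)
m(c) = 676 (m(c) = (0 + (-2 - 6*4))**2 = (0 + (-2 - 24))**2 = (0 - 26)**2 = (-26)**2 = 676)
b(L(-47, 24)) - m(-14*(9 - 5)) = -1463 - 1*676 = -1463 - 676 = -2139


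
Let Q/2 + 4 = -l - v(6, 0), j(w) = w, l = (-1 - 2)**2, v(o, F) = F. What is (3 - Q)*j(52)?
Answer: 1508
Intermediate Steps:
l = 9 (l = (-3)**2 = 9)
Q = -26 (Q = -8 + 2*(-1*9 - 1*0) = -8 + 2*(-9 + 0) = -8 + 2*(-9) = -8 - 18 = -26)
(3 - Q)*j(52) = (3 - 1*(-26))*52 = (3 + 26)*52 = 29*52 = 1508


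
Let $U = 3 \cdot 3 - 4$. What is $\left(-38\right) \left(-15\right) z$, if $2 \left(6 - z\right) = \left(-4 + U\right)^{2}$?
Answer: $3135$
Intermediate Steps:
$U = 5$ ($U = 9 - 4 = 5$)
$z = \frac{11}{2}$ ($z = 6 - \frac{\left(-4 + 5\right)^{2}}{2} = 6 - \frac{1^{2}}{2} = 6 - \frac{1}{2} = \frac{11}{2} \approx 5.5$)
$\left(-38\right) \left(-15\right) z = \left(-38\right) \left(-15\right) \frac{11}{2} = 570 \cdot \frac{11}{2} = 3135$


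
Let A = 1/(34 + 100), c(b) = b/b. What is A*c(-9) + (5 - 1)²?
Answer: 2145/134 ≈ 16.007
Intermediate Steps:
c(b) = 1
A = 1/134 ≈ 0.0074627
A*c(-9) + (5 - 1)² = (1/134)*1 + (5 - 1)² = 1/134 + 4² = 1/134 + 16 = 2145/134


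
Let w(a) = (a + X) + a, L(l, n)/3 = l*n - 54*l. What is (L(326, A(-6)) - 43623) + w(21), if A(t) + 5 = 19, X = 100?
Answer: -82601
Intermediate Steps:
A(t) = 14 (A(t) = -5 + 19 = 14)
L(l, n) = -162*l + 3*l*n (L(l, n) = 3*(l*n - 54*l) = 3*(-54*l + l*n) = -162*l + 3*l*n)
w(a) = 100 + 2*a (w(a) = (a + 100) + a = (100 + a) + a = 100 + 2*a)
(L(326, A(-6)) - 43623) + w(21) = (3*326*(-54 + 14) - 43623) + (100 + 2*21) = (3*326*(-40) - 43623) + (100 + 42) = (-39120 - 43623) + 142 = -82743 + 142 = -82601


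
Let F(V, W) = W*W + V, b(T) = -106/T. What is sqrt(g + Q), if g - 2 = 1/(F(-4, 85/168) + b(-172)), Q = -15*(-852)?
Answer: sqrt(184171050555362654)/3795917 ≈ 113.06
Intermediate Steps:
Q = 12780
F(V, W) = V + W**2 (F(V, W) = W**2 + V = V + W**2)
g = 6378202/3795917 (g = 2 + 1/((-4 + (85/168)**2) - 106/(-172)) = 2 + 1/((-4 + (85*(1/168))**2) - 106*(-1/172)) = 2 + 1/((-4 + (85/168)**2) + 53/86) = 2 + 1/((-4 + 7225/28224) + 53/86) = 2 + 1/(-105671/28224 + 53/86) = 2 + 1/(-3795917/1213632) = 2 - 1213632/3795917 = 6378202/3795917 ≈ 1.6803)
sqrt(g + Q) = sqrt(6378202/3795917 + 12780) = sqrt(48518197462/3795917) = sqrt(184171050555362654)/3795917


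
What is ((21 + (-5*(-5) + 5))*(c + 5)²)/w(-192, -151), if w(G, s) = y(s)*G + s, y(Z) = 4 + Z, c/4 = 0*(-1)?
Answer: 1275/28073 ≈ 0.045417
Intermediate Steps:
c = 0 (c = 4*(0*(-1)) = 4*0 = 0)
w(G, s) = s + G*(4 + s) (w(G, s) = (4 + s)*G + s = G*(4 + s) + s = s + G*(4 + s))
((21 + (-5*(-5) + 5))*(c + 5)²)/w(-192, -151) = ((21 + (-5*(-5) + 5))*(0 + 5)²)/(-151 - 192*(4 - 151)) = ((21 + (25 + 5))*5²)/(-151 - 192*(-147)) = ((21 + 30)*25)/(-151 + 28224) = (51*25)/28073 = 1275*(1/28073) = 1275/28073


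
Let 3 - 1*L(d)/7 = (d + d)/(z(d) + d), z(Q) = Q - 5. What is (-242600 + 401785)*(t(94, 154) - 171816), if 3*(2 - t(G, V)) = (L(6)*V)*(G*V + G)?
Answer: -1098878569490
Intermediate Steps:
z(Q) = -5 + Q
L(d) = 21 - 14*d/(-5 + 2*d) (L(d) = 21 - 7*(d + d)/((-5 + d) + d) = 21 - 7*2*d/(-5 + 2*d) = 21 - 14*d/(-5 + 2*d))
t(G, V) = 2 - 3*V*(G + G*V) (t(G, V) = 2 - (7*(-15 + 4*6)/(-5 + 2*6))*V*(G*V + G)/3 = 2 - (7*(-15 + 24)/(-5 + 12))*V*(G + G*V)/3 = 2 - (7*9/7)*V*(G + G*V)/3 = 2 - (7*(⅐)*9)*V*(G + G*V)/3 = 2 - 9*V*(G + G*V)/3 = 2 - 3*V*(G + G*V))
(-242600 + 401785)*(t(94, 154) - 171816) = (-242600 + 401785)*((2 - 3*94*154 - 3*94*154²) - 171816) = 159185*((2 - 43428 - 3*94*23716) - 171816) = 159185*((2 - 43428 - 6687912) - 171816) = 159185*(-6731338 - 171816) = 159185*(-6903154) = -1098878569490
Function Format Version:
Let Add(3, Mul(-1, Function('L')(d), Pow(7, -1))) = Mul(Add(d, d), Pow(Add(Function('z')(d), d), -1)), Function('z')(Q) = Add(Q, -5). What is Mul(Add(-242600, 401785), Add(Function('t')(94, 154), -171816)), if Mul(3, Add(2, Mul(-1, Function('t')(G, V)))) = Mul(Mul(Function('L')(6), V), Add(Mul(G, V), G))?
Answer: -1098878569490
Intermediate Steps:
Function('z')(Q) = Add(-5, Q)
Function('L')(d) = Add(21, Mul(-14, d, Pow(Add(-5, Mul(2, d)), -1))) (Function('L')(d) = Add(21, Mul(-7, Mul(Add(d, d), Pow(Add(Add(-5, d), d), -1)))) = Add(21, Mul(-7, Mul(Mul(2, d), Pow(Add(-5, Mul(2, d)), -1)))) = Add(21, Mul(-7, Mul(2, d, Pow(Add(-5, Mul(2, d)), -1)))) = Add(21, Mul(-14, d, Pow(Add(-5, Mul(2, d)), -1))))
Function('t')(G, V) = Add(2, Mul(-3, V, Add(G, Mul(G, V)))) (Function('t')(G, V) = Add(2, Mul(Rational(-1, 3), Mul(Mul(Mul(7, Pow(Add(-5, Mul(2, 6)), -1), Add(-15, Mul(4, 6))), V), Add(Mul(G, V), G)))) = Add(2, Mul(Rational(-1, 3), Mul(Mul(Mul(7, Pow(Add(-5, 12), -1), Add(-15, 24)), V), Add(G, Mul(G, V))))) = Add(2, Mul(Rational(-1, 3), Mul(Mul(Mul(7, Pow(7, -1), 9), V), Add(G, Mul(G, V))))) = Add(2, Mul(Rational(-1, 3), Mul(Mul(Mul(7, Rational(1, 7), 9), V), Add(G, Mul(G, V))))) = Add(2, Mul(Rational(-1, 3), Mul(Mul(9, V), Add(G, Mul(G, V))))) = Add(2, Mul(Rational(-1, 3), Mul(9, V, Add(G, Mul(G, V))))) = Add(2, Mul(-3, V, Add(G, Mul(G, V)))))
Mul(Add(-242600, 401785), Add(Function('t')(94, 154), -171816)) = Mul(Add(-242600, 401785), Add(Add(2, Mul(-3, 94, 154), Mul(-3, 94, Pow(154, 2))), -171816)) = Mul(159185, Add(Add(2, -43428, Mul(-3, 94, 23716)), -171816)) = Mul(159185, Add(Add(2, -43428, -6687912), -171816)) = Mul(159185, Add(-6731338, -171816)) = Mul(159185, -6903154) = -1098878569490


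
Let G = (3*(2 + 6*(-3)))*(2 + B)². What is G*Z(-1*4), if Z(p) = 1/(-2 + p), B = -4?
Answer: 32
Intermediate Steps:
G = -192 (G = (3*(2 + 6*(-3)))*(2 - 4)² = (3*(2 - 18))*(-2)² = (3*(-16))*4 = -48*4 = -192)
G*Z(-1*4) = -192/(-2 - 1*4) = -192/(-2 - 4) = -192/(-6) = -192*(-⅙) = 32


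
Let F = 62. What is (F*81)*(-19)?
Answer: -95418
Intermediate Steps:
(F*81)*(-19) = (62*81)*(-19) = 5022*(-19) = -95418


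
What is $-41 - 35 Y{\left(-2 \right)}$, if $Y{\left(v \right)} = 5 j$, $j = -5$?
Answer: $834$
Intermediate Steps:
$Y{\left(v \right)} = -25$ ($Y{\left(v \right)} = 5 \left(-5\right) = -25$)
$-41 - 35 Y{\left(-2 \right)} = -41 - -875 = -41 + 875 = 834$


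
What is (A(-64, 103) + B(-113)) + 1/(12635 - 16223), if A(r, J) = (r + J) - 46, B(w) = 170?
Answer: 584843/3588 ≈ 163.00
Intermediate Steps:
A(r, J) = -46 + J + r (A(r, J) = (J + r) - 46 = -46 + J + r)
(A(-64, 103) + B(-113)) + 1/(12635 - 16223) = ((-46 + 103 - 64) + 170) + 1/(12635 - 16223) = (-7 + 170) + 1/(-3588) = 163 - 1/3588 = 584843/3588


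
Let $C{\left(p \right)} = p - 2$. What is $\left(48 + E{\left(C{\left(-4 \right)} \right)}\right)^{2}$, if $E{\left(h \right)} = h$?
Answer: $1764$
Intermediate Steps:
$C{\left(p \right)} = -2 + p$
$\left(48 + E{\left(C{\left(-4 \right)} \right)}\right)^{2} = \left(48 - 6\right)^{2} = 42^{2} = 1764$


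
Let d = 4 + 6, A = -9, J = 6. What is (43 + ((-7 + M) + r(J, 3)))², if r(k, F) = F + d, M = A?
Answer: 1600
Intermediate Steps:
d = 10
M = -9
r(k, F) = 10 + F (r(k, F) = F + 10 = 10 + F)
(43 + ((-7 + M) + r(J, 3)))² = (43 + ((-7 - 9) + (10 + 3)))² = (43 + (-16 + 13))² = (43 - 3)² = 40² = 1600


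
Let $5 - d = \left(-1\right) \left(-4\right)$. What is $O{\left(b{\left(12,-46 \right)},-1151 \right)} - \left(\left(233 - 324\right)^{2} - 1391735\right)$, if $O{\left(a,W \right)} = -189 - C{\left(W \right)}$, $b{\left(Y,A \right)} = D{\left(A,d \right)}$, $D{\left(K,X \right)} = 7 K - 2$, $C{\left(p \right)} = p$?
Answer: $1384416$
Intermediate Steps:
$d = 1$ ($d = 5 - \left(-1\right) \left(-4\right) = 5 - 4 = 1$)
$D{\left(K,X \right)} = -2 + 7 K$
$b{\left(Y,A \right)} = -2 + 7 A$
$O{\left(a,W \right)} = -189 - W$
$O{\left(b{\left(12,-46 \right)},-1151 \right)} - \left(\left(233 - 324\right)^{2} - 1391735\right) = \left(-189 - -1151\right) - \left(\left(233 - 324\right)^{2} - 1391735\right) = \left(-189 + 1151\right) - \left(\left(-91\right)^{2} - 1391735\right) = 962 - \left(8281 - 1391735\right) = 962 - -1383454 = 962 + 1383454 = 1384416$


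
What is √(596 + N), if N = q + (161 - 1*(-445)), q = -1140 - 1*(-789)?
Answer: √851 ≈ 29.172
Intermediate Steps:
q = -351 (q = -1140 + 789 = -351)
N = 255 (N = -351 + (161 - 1*(-445)) = -351 + (161 + 445) = -351 + 606 = 255)
√(596 + N) = √(596 + 255) = √851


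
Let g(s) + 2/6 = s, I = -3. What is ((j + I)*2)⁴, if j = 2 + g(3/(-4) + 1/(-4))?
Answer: 38416/81 ≈ 474.27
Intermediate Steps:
g(s) = -⅓ + s
j = ⅔ (j = 2 + (-⅓ + (3/(-4) + 1/(-4))) = 2 + (-⅓ + (3*(-¼) + 1*(-¼))) = 2 + (-⅓ + (-¾ - ¼)) = 2 + (-⅓ - 1) = 2 - 4/3 = ⅔ ≈ 0.66667)
((j + I)*2)⁴ = ((⅔ - 3)*2)⁴ = (-7/3*2)⁴ = (-14/3)⁴ = 38416/81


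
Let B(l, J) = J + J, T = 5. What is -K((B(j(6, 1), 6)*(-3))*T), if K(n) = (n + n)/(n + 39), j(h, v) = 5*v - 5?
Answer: -120/47 ≈ -2.5532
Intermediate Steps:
j(h, v) = -5 + 5*v
B(l, J) = 2*J
K(n) = 2*n/(39 + n) (K(n) = (2*n)/(39 + n) = 2*n/(39 + n))
-K((B(j(6, 1), 6)*(-3))*T) = -2*((2*6)*(-3))*5/(39 + ((2*6)*(-3))*5) = -2*(12*(-3))*5/(39 + (12*(-3))*5) = -2*(-36*5)/(39 - 36*5) = -2*(-180)/(39 - 180) = -2*(-180)/(-141) = -2*(-180)*(-1)/141 = -1*120/47 = -120/47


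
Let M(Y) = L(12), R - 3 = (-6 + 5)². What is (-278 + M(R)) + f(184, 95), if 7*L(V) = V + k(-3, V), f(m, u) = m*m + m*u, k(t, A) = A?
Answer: 357430/7 ≈ 51061.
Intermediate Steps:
f(m, u) = m² + m*u
R = 4 (R = 3 + (-6 + 5)² = 3 + (-1)² = 3 + 1 = 4)
L(V) = 2*V/7 (L(V) = (V + V)/7 = (2*V)/7 = 2*V/7)
M(Y) = 24/7 (M(Y) = (2/7)*12 = 24/7)
(-278 + M(R)) + f(184, 95) = (-278 + 24/7) + 184*(184 + 95) = -1922/7 + 184*279 = -1922/7 + 51336 = 357430/7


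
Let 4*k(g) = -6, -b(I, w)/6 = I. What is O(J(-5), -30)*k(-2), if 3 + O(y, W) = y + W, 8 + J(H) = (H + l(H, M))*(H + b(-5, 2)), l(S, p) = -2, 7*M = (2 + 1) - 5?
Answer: 324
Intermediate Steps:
b(I, w) = -6*I
M = -2/7 (M = ((2 + 1) - 5)/7 = (3 - 5)/7 = (⅐)*(-2) = -2/7 ≈ -0.28571)
k(g) = -3/2 (k(g) = (¼)*(-6) = -3/2)
J(H) = -8 + (-2 + H)*(30 + H) (J(H) = -8 + (H - 2)*(H - 6*(-5)) = -8 + (-2 + H)*(H + 30) = -8 + (-2 + H)*(30 + H))
O(y, W) = -3 + W + y (O(y, W) = -3 + (y + W) = -3 + (W + y) = -3 + W + y)
O(J(-5), -30)*k(-2) = (-3 - 30 + (-68 + (-5)² + 28*(-5)))*(-3/2) = (-3 - 30 + (-68 + 25 - 140))*(-3/2) = (-3 - 30 - 183)*(-3/2) = -216*(-3/2) = 324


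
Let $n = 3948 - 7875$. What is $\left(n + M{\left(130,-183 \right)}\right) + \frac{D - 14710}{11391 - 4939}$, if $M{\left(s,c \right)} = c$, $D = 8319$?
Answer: $- \frac{26524111}{6452} \approx -4111.0$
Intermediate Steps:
$n = -3927$ ($n = 3948 - 7875 = -3927$)
$\left(n + M{\left(130,-183 \right)}\right) + \frac{D - 14710}{11391 - 4939} = \left(-3927 - 183\right) + \frac{8319 - 14710}{11391 - 4939} = -4110 - \frac{6391}{6452} = - \frac{26524111}{6452}$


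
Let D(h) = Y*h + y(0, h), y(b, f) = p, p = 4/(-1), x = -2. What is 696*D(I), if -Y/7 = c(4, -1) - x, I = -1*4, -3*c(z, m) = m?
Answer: 42688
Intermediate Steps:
p = -4 (p = 4*(-1) = -4)
y(b, f) = -4
c(z, m) = -m/3
I = -4
Y = -49/3 (Y = -7*(-⅓*(-1) - 1*(-2)) = -7*(⅓ + 2) = -7*7/3 = -49/3 ≈ -16.333)
D(h) = -4 - 49*h/3 (D(h) = -49*h/3 - 4 = -4 - 49*h/3)
696*D(I) = 696*(-4 - 49/3*(-4)) = 696*(-4 + 196/3) = 696*(184/3) = 42688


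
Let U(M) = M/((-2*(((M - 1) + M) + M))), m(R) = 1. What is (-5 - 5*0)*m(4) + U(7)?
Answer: -207/40 ≈ -5.1750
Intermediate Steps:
U(M) = M/(2 - 6*M) (U(M) = M/((-2*(((-1 + M) + M) + M))) = M/((-2*((-1 + 2*M) + M))) = M/((-2*(-1 + 3*M))) = M/(2 - 6*M))
(-5 - 5*0)*m(4) + U(7) = (-5 - 5*0)*1 - 1*7/(-2 + 6*7) = (-5 + 0)*1 - 1*7/(-2 + 42) = -5*1 - 1*7/40 = -5 - 1*7*1/40 = -5 - 7/40 = -207/40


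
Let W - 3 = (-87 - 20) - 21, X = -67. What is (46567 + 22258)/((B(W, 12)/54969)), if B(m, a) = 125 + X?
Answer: 3783241425/58 ≈ 6.5228e+7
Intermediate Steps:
W = -125 (W = 3 + ((-87 - 20) - 21) = 3 + (-107 - 21) = 3 - 128 = -125)
B(m, a) = 58 (B(m, a) = 125 - 67 = 58)
(46567 + 22258)/((B(W, 12)/54969)) = (46567 + 22258)/((58/54969)) = 68825/((58*(1/54969))) = 68825/(58/54969) = 68825*(54969/58) = 3783241425/58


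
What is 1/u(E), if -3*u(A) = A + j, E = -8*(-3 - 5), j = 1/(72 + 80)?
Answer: -152/3243 ≈ -0.046870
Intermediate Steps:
j = 1/152 ≈ 0.0065789
E = 64 (E = -8*(-8) = 64)
u(A) = -1/456 - A/3 (u(A) = -(A + 1/152)/3 = -(1/152 + A)/3 = -1/456 - A/3)
1/u(E) = 1/(-1/456 - ⅓*64) = 1/(-1/456 - 64/3) = 1/(-3243/152) = -152/3243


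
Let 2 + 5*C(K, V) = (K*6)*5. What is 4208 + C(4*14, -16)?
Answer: 22718/5 ≈ 4543.6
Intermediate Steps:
C(K, V) = -2/5 + 6*K (C(K, V) = -2/5 + ((K*6)*5)/5 = -2/5 + ((6*K)*5)/5 = -2/5 + (30*K)/5 = -2/5 + 6*K)
4208 + C(4*14, -16) = 4208 + (-2/5 + 6*(4*14)) = 4208 + (-2/5 + 6*56) = 4208 + (-2/5 + 336) = 4208 + 1678/5 = 22718/5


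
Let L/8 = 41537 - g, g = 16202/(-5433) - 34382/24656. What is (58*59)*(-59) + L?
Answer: 1092018183653/8372253 ≈ 1.3043e+5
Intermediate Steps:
g = -293136959/66978024 (g = 16202*(-1/5433) - 34382*1/24656 = -16202/5433 - 17191/12328 = -293136959/66978024 ≈ -4.3766)
L = 2782359319847/8372253 (L = 8*(41537 - 1*(-293136959/66978024)) = 8*(41537 + 293136959/66978024) = 8*(2782359319847/66978024) = 2782359319847/8372253 ≈ 3.3233e+5)
(58*59)*(-59) + L = (58*59)*(-59) + 2782359319847/8372253 = 3422*(-59) + 2782359319847/8372253 = -201898 + 2782359319847/8372253 = 1092018183653/8372253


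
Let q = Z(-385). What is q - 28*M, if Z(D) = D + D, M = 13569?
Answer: -380702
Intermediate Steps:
Z(D) = 2*D
q = -770 (q = 2*(-385) = -770)
q - 28*M = -770 - 28*13569 = -770 - 1*379932 = -770 - 379932 = -380702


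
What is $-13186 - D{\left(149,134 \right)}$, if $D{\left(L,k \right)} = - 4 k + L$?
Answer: $-12799$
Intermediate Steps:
$D{\left(L,k \right)} = L - 4 k$
$-13186 - D{\left(149,134 \right)} = -13186 - \left(149 - 536\right) = -13186 - -387 = -13186 + 387 = -12799$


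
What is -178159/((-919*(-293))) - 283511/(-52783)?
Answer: 66936389940/14212720061 ≈ 4.7096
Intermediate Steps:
-178159/((-919*(-293))) - 283511/(-52783) = -178159/269267 - 283511*(-1/52783) = -178159*1/269267 + 283511/52783 = -178159/269267 + 283511/52783 = 66936389940/14212720061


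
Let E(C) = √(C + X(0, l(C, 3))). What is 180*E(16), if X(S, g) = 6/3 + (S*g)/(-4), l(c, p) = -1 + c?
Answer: 540*√2 ≈ 763.68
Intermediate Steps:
X(S, g) = 2 - S*g/4 (X(S, g) = 6*(⅓) + (S*g)*(-¼) = 2 - S*g/4)
E(C) = √(2 + C) (E(C) = √(C + (2 - ¼*0*(-1 + C))) = √(C + (2 + 0)) = √(C + 2) = √(2 + C))
180*E(16) = 180*√(2 + 16) = 180*√18 = 180*(3*√2) = 540*√2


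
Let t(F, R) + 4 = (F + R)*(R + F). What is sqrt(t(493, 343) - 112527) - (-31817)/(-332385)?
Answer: -31817/332385 + sqrt(586365) ≈ 765.65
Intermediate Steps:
t(F, R) = -4 + (F + R)**2 (t(F, R) = -4 + (F + R)*(R + F) = -4 + (F + R)*(F + R) = -4 + (F + R)**2)
sqrt(t(493, 343) - 112527) - (-31817)/(-332385) = sqrt((-4 + (493 + 343)**2) - 112527) - (-31817)/(-332385) = sqrt((-4 + 836**2) - 112527) - (-31817)*(-1)/332385 = sqrt((-4 + 698896) - 112527) - 1*31817/332385 = sqrt(698892 - 112527) - 31817/332385 = sqrt(586365) - 31817/332385 = -31817/332385 + sqrt(586365)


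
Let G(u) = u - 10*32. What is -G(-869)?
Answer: 1189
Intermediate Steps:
G(u) = -320 + u (G(u) = u - 320 = -320 + u)
-G(-869) = -(-320 - 869) = -1*(-1189) = 1189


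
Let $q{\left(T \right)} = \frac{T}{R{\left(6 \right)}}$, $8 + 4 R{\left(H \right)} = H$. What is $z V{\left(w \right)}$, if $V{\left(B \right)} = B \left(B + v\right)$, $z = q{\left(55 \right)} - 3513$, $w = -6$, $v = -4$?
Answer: $-217380$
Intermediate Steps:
$R{\left(H \right)} = -2 + \frac{H}{4}$
$q{\left(T \right)} = - 2 T$ ($q{\left(T \right)} = \frac{T}{-2 + \frac{1}{4} \cdot 6} = \frac{T}{-2 + \frac{3}{2}} = \frac{T}{- \frac{1}{2}} = T \left(-2\right) = - 2 T$)
$z = -3623$ ($z = \left(-2\right) 55 - 3513 = -110 - 3513 = -3623$)
$V{\left(B \right)} = B \left(-4 + B\right)$ ($V{\left(B \right)} = B \left(B - 4\right) = B \left(-4 + B\right)$)
$z V{\left(w \right)} = - 3623 \left(- 6 \left(-4 - 6\right)\right) = - 3623 \left(\left(-6\right) \left(-10\right)\right) = \left(-3623\right) 60 = -217380$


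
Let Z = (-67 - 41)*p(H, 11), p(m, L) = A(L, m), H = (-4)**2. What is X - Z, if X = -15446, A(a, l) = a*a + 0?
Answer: -2378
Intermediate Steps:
H = 16
A(a, l) = a**2 (A(a, l) = a**2 + 0 = a**2)
p(m, L) = L**2
Z = -13068 (Z = (-67 - 41)*11**2 = -108*121 = -13068)
X - Z = -15446 - 1*(-13068) = -15446 + 13068 = -2378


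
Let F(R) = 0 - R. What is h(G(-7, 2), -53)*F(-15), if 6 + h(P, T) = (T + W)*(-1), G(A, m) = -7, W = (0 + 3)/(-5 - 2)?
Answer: 4980/7 ≈ 711.43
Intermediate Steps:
W = -3/7 (W = 3/(-7) = 3*(-⅐) = -3/7 ≈ -0.42857)
h(P, T) = -39/7 - T (h(P, T) = -6 + (T - 3/7)*(-1) = -6 + (-3/7 + T)*(-1) = -6 + (3/7 - T) = -39/7 - T)
F(R) = -R
h(G(-7, 2), -53)*F(-15) = (-39/7 - 1*(-53))*(-1*(-15)) = (-39/7 + 53)*15 = (332/7)*15 = 4980/7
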